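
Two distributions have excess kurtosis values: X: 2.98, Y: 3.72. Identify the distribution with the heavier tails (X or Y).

Y

Higher excess kurtosis ⇒ heavier tails relative to the normal distribution.
2.98 vs 3.72: the larger is 3.72, so Y has heavier tails.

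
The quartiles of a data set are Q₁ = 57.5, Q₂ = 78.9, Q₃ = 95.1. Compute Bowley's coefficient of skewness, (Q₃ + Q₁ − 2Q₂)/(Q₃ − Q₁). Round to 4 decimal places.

numerator: Q₃ + Q₁ − 2Q₂ = 95.1 + 57.5 − 2×78.9 = -5.2000
denominator: Q₃ − Q₁ = 95.1 − 57.5 = 37.6000
Bowley skewness = -5.2000 / 37.6000 ≈ -0.1383

-0.1383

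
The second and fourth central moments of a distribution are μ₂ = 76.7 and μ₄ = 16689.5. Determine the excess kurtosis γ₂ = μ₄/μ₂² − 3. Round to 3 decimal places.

-0.163

μ₂² = 76.7² = 5882.89000
μ₄/μ₂² = 16689.5 / 5882.89000 = 2.83696
γ₂ = 2.83696 − 3 ≈ -0.163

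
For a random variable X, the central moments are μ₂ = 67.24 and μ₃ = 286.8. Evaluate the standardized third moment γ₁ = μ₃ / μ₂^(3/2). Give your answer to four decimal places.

0.5202

σ = √μ₂ = √67.24 = 8.20000
σ³ = μ₂^(3/2) = 551.36800
γ₁ = μ₃/σ³ = 286.8 / 551.36800 ≈ 0.5202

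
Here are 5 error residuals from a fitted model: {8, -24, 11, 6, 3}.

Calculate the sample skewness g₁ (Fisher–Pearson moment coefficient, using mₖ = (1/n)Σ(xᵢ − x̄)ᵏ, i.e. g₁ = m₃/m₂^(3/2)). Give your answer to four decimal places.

-1.3436

x̄ = (8 - 24 + 11 + 6 + 3) / 5 = 0.8000
deviations (xᵢ − x̄): 7.2000, -24.8000, 10.2000, 5.2000, 2.2000
Σ(xᵢ − x̄)² = 802.8000 ⇒ m₂ = 802.8000/5 = 160.56000
Σ(xᵢ − x̄)³ = -13667.2800 ⇒ m₃ = -13667.2800/5 = -2733.45600
m₂^(3/2) = 160.56000^(1.5) = 2034.49225
g₁ = m₃ / m₂^(3/2) = -2733.45600 / 2034.49225 ≈ -1.3436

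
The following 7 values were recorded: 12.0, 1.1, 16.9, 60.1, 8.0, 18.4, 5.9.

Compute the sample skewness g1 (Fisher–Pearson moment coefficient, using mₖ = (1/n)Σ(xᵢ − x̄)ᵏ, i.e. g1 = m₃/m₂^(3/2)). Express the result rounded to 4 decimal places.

x̄ = (12.0 + 1.1 + 16.9 + 60.1 + 8.0 + 18.4 + 5.9) / 7 = 17.4857
deviations (xᵢ − x̄): -5.4857, -16.3857, -0.5857, 42.6143, -9.4857, 0.9143, -11.5857
Σ(xᵢ − x̄)² = 2339.9486 ⇒ m₂ = 2339.9486/7 = 334.27837
Σ(xᵢ − x̄)³ = 70413.9825 ⇒ m₃ = 70413.9825/7 = 10059.14036
m₂^(3/2) = 334.27837^(1.5) = 6111.70535
g1 = m₃ / m₂^(3/2) = 10059.14036 / 6111.70535 ≈ 1.6459

1.6459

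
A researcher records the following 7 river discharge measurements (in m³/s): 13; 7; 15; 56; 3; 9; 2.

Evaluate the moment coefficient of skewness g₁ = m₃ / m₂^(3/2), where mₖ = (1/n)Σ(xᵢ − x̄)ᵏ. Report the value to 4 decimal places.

x̄ = (13 + 7 + 15 + 56 + 3 + 9 + 2) / 7 = 15.0000
deviations (xᵢ − x̄): -2.0000, -8.0000, 0.0000, 41.0000, -12.0000, -6.0000, -13.0000
Σ(xᵢ − x̄)² = 2098.0000 ⇒ m₂ = 2098.0000/7 = 299.71429
Σ(xᵢ − x̄)³ = 64260.0000 ⇒ m₃ = 64260.0000/7 = 9180.00000
m₂^(3/2) = 299.71429^(1.5) = 5188.73112
g₁ = m₃ / m₂^(3/2) = 9180.00000 / 5188.73112 ≈ 1.7692

1.7692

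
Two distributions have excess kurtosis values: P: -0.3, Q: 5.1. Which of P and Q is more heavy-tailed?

Higher excess kurtosis ⇒ heavier tails relative to the normal distribution.
-0.3 vs 5.1: the larger is 5.1, so Q has heavier tails. (Q is leptokurtic — heavier-than-normal tails; the other is platykurtic.)

Q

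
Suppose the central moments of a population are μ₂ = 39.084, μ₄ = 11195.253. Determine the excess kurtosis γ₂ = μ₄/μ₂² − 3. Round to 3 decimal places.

μ₂² = 39.084² = 1527.55906
μ₄/μ₂² = 11195.253 / 1527.55906 = 7.32885
γ₂ = 7.32885 − 3 ≈ 4.329

4.329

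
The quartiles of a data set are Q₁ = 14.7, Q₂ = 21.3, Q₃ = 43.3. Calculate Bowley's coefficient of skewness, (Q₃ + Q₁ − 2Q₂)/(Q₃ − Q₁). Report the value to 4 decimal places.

0.5385

numerator: Q₃ + Q₁ − 2Q₂ = 43.3 + 14.7 − 2×21.3 = 15.4000
denominator: Q₃ − Q₁ = 43.3 − 14.7 = 28.6000
Bowley skewness = 15.4000 / 28.6000 ≈ 0.5385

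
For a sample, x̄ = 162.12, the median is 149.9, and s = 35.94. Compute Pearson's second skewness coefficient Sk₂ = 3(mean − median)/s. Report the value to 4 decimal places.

1.0200

Sk₂ = 3(162.12 − 149.9) / 35.94 = 3 × 12.2200 / 35.94
    = 36.6600 / 35.94 ≈ 1.0200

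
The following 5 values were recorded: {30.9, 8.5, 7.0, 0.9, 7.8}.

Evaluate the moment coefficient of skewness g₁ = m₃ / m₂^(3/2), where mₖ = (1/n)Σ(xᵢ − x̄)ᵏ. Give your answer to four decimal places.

x̄ = (30.9 + 8.5 + 7.0 + 0.9 + 7.8) / 5 = 11.0200
deviations (xᵢ − x̄): 19.8800, -2.5200, -4.0200, -10.1200, -3.2200
Σ(xᵢ − x̄)² = 530.5080 ⇒ m₂ = 530.5080/5 = 106.10160
Σ(xᵢ − x̄)³ = 6706.0745 ⇒ m₃ = 6706.0745/5 = 1341.21490
m₂^(3/2) = 106.10160^(1.5) = 1092.90622
g₁ = m₃ / m₂^(3/2) = 1341.21490 / 1092.90622 ≈ 1.2272

1.2272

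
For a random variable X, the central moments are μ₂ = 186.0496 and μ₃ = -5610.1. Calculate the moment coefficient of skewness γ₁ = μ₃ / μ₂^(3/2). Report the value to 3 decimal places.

σ = √μ₂ = √186.0496 = 13.64000
σ³ = μ₂^(3/2) = 2537.71654
γ₁ = μ₃/σ³ = -5610.1 / 2537.71654 ≈ -2.211

-2.211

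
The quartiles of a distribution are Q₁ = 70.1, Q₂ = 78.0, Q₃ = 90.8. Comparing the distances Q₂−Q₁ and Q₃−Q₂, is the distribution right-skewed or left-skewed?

Q₂ − Q₁ = 7.9;  Q₃ − Q₂ = 12.8
Q₃ − Q₂ > Q₂ − Q₁ ⇒ the upper half is more spread out ⇒ right-skewed.

right-skewed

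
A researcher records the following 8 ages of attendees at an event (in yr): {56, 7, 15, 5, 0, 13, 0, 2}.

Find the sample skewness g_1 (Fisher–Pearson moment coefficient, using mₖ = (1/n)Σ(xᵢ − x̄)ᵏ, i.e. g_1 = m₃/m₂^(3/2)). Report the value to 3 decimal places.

1.879

x̄ = (56 + 7 + 15 + 5 + 0 + 13 + 0 + 2) / 8 = 12.2500
deviations (xᵢ − x̄): 43.7500, -5.2500, 2.7500, -7.2500, -12.2500, 0.7500, -12.2500, -10.2500
Σ(xᵢ − x̄)² = 2407.5000 ⇒ m₂ = 2407.5000/8 = 300.93750
Σ(xᵢ − x̄)³ = 78482.2500 ⇒ m₃ = 78482.2500/8 = 9810.28125
m₂^(3/2) = 300.93750^(1.5) = 5220.52841
g_1 = m₃ / m₂^(3/2) = 9810.28125 / 5220.52841 ≈ 1.879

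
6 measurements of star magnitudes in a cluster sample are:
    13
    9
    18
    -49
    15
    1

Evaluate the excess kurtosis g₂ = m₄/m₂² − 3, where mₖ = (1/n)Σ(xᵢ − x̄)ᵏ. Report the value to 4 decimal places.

x̄ = 1.1667
Σ(xᵢ − x̄)² = 3192.8333 ⇒ m₂ = 532.13889
Σ(xᵢ − x̄)⁴ = 6474036.4861 ⇒ m₄ = 1079006.08102
m₂² = 283171.79707
g₂ = m₄/m₂² − 3 = 3.81043 − 3 ≈ 0.8104

0.8104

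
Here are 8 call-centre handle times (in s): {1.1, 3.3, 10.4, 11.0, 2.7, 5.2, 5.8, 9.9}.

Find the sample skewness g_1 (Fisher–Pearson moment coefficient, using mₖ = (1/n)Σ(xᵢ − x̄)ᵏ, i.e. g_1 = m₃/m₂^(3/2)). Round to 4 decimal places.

x̄ = (1.1 + 3.3 + 10.4 + 11.0 + 2.7 + 5.2 + 5.8 + 9.9) / 8 = 6.1750
deviations (xᵢ − x̄): -5.0750, -2.8750, 4.2250, 4.8250, -3.4750, -0.9750, -0.3750, 3.7250
Σ(xᵢ − x̄)² = 102.1950 ⇒ m₂ = 102.1950/8 = 12.77438
Σ(xᵢ − x̄)³ = 42.0188 ⇒ m₃ = 42.0188/8 = 5.25234
m₂^(3/2) = 12.77438^(1.5) = 45.65722
g_1 = m₃ / m₂^(3/2) = 5.25234 / 45.65722 ≈ 0.1150

0.1150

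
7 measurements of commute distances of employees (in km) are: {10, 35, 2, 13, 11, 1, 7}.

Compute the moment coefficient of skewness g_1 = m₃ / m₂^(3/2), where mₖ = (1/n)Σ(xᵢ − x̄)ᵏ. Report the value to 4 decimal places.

1.3880

x̄ = (10 + 35 + 2 + 13 + 11 + 1 + 7) / 7 = 11.2857
deviations (xᵢ − x̄): -1.2857, 23.7143, -9.2857, 1.7143, -0.2857, -10.2857, -4.2857
Σ(xᵢ − x̄)² = 777.4286 ⇒ m₂ = 777.4286/7 = 111.06122
Σ(xᵢ − x̄)³ = 11371.4694 ⇒ m₃ = 11371.4694/7 = 1624.49563
m₂^(3/2) = 111.06122^(1.5) = 1170.42526
g_1 = m₃ / m₂^(3/2) = 1624.49563 / 1170.42526 ≈ 1.3880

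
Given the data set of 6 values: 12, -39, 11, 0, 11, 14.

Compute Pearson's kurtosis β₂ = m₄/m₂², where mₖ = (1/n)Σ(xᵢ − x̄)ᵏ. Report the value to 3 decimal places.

3.770

x̄ = 1.5000
Σ(xᵢ − x̄)² = 2089.5000 ⇒ m₂ = 348.25000
Σ(xᵢ − x̄)⁴ = 2743284.3750 ⇒ m₄ = 457214.06250
m₂² = 121278.06250
β₂ = m₄/m₂² = 457214.06250 / 121278.06250 ≈ 3.770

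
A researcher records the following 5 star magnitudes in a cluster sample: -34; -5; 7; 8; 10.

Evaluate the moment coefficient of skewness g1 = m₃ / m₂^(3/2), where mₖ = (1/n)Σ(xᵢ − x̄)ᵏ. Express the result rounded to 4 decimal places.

x̄ = (-34 - 5 + 7 + 8 + 10) / 5 = -2.8000
deviations (xᵢ − x̄): -31.2000, -2.2000, 9.8000, 10.8000, 12.8000
Σ(xᵢ − x̄)² = 1354.8000 ⇒ m₂ = 1354.8000/5 = 270.96000
Σ(xᵢ − x̄)³ = -26083.9200 ⇒ m₃ = -26083.9200/5 = -5216.78400
m₂^(3/2) = 270.96000^(1.5) = 4460.23535
g1 = m₃ / m₂^(3/2) = -5216.78400 / 4460.23535 ≈ -1.1696

-1.1696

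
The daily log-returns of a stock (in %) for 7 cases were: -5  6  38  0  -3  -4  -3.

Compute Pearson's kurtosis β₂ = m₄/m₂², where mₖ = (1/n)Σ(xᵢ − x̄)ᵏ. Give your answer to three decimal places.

x̄ = 4.1429
Σ(xᵢ − x̄)² = 1418.8571 ⇒ m₂ = 202.69388
Σ(xᵢ − x̄)⁴ = 1330914.4606 ⇒ m₄ = 190130.63723
m₂² = 41084.80800
β₂ = m₄/m₂² = 190130.63723 / 41084.80800 ≈ 4.628

4.628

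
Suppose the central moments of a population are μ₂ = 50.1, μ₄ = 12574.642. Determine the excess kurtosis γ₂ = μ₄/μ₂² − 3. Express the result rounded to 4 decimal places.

2.0098

μ₂² = 50.1² = 2510.01000
μ₄/μ₂² = 12574.642 / 2510.01000 = 5.00980
γ₂ = 5.00980 − 3 ≈ 2.0098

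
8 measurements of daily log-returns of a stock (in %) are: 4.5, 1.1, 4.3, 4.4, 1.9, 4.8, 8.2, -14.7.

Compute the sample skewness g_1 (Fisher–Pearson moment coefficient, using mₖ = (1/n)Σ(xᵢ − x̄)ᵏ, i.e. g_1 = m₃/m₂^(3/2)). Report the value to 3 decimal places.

-1.854

x̄ = (4.5 + 1.1 + 4.3 + 4.4 + 1.9 + 4.8 + 8.2 - 14.7) / 8 = 1.8125
deviations (xᵢ − x̄): 2.6875, -0.7125, 2.4875, 2.5875, 0.0875, 2.9875, 6.3875, -16.5125
Σ(xᵢ − x̄)² = 343.0087 ⇒ m₂ = 343.0087/8 = 42.87609
Σ(xᵢ − x̄)³ = -4163.3018 ⇒ m₃ = -4163.3018/8 = -520.41273
m₂^(3/2) = 42.87609^(1.5) = 280.75197
g_1 = m₃ / m₂^(3/2) = -520.41273 / 280.75197 ≈ -1.854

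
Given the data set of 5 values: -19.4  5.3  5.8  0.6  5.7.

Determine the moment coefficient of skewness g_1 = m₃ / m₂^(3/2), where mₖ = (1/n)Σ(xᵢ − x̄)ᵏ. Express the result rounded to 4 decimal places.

x̄ = (-19.4 + 5.3 + 5.8 + 0.6 + 5.7) / 5 = -0.4000
deviations (xᵢ − x̄): -19.0000, 5.7000, 6.2000, 1.0000, 6.1000
Σ(xᵢ − x̄)² = 470.1400 ⇒ m₂ = 470.1400/5 = 94.02800
Σ(xᵢ − x̄)³ = -6207.4980 ⇒ m₃ = -6207.4980/5 = -1241.49960
m₂^(3/2) = 94.02800^(1.5) = 911.77105
g_1 = m₃ / m₂^(3/2) = -1241.49960 / 911.77105 ≈ -1.3616

-1.3616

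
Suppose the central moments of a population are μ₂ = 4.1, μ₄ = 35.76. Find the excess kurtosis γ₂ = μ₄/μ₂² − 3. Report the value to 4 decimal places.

-0.8727

μ₂² = 4.1² = 16.81000
μ₄/μ₂² = 35.76 / 16.81000 = 2.12731
γ₂ = 2.12731 − 3 ≈ -0.8727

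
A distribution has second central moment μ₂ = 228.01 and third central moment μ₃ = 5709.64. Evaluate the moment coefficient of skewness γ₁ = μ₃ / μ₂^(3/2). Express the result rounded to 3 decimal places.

1.658

σ = √μ₂ = √228.01 = 15.10000
σ³ = μ₂^(3/2) = 3442.95100
γ₁ = μ₃/σ³ = 5709.64 / 3442.95100 ≈ 1.658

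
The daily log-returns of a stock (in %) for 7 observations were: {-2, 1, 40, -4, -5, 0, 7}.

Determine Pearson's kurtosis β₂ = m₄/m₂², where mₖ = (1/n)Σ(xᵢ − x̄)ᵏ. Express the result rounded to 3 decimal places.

x̄ = 5.2857
Σ(xᵢ − x̄)² = 1499.4286 ⇒ m₂ = 214.20408
Σ(xᵢ − x̄)⁴ = 1474793.4111 ⇒ m₄ = 210684.77301
m₂² = 45883.38859
β₂ = m₄/m₂² = 210684.77301 / 45883.38859 ≈ 4.592

4.592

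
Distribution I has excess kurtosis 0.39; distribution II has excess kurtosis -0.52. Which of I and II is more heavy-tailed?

Higher excess kurtosis ⇒ heavier tails relative to the normal distribution.
0.39 vs -0.52: the larger is 0.39, so I has heavier tails. (I is leptokurtic — heavier-than-normal tails; the other is platykurtic.)

I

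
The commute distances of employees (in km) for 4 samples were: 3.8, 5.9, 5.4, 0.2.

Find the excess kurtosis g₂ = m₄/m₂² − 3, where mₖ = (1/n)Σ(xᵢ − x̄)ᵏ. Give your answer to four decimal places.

-1.0119

x̄ = 3.8250
Σ(xᵢ − x̄)² = 19.9275 ⇒ m₂ = 4.98188
Σ(xᵢ − x̄)⁴ = 197.3679 ⇒ m₄ = 49.34198
m₂² = 24.81908
g₂ = m₄/m₂² − 3 = 1.98807 − 3 ≈ -1.0119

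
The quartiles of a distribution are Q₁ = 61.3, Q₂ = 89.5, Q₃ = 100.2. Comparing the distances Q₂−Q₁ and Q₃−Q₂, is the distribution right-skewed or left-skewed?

Q₂ − Q₁ = 28.2;  Q₃ − Q₂ = 10.7
Q₂ − Q₁ > Q₃ − Q₂ ⇒ the lower half is more spread out ⇒ left-skewed.

left-skewed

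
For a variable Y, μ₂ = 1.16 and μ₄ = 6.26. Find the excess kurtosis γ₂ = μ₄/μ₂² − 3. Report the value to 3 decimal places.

μ₂² = 1.16² = 1.34560
μ₄/μ₂² = 6.26 / 1.34560 = 4.65220
γ₂ = 4.65220 − 3 ≈ 1.652

1.652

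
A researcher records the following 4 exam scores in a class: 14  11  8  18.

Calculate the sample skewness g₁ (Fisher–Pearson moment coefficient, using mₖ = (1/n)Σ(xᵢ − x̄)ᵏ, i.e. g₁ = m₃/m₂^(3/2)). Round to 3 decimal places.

0.168

x̄ = (14 + 11 + 8 + 18) / 4 = 12.7500
deviations (xᵢ − x̄): 1.2500, -1.7500, -4.7500, 5.2500
Σ(xᵢ − x̄)² = 54.7500 ⇒ m₂ = 54.7500/4 = 13.68750
Σ(xᵢ − x̄)³ = 34.1250 ⇒ m₃ = 34.1250/4 = 8.53125
m₂^(3/2) = 13.68750^(1.5) = 50.63913
g₁ = m₃ / m₂^(3/2) = 8.53125 / 50.63913 ≈ 0.168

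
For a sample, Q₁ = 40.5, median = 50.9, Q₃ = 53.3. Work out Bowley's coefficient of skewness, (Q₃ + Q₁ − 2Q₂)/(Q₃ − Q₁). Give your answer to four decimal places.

numerator: Q₃ + Q₁ − 2Q₂ = 53.3 + 40.5 − 2×50.9 = -8.0000
denominator: Q₃ − Q₁ = 53.3 − 40.5 = 12.8000
Bowley skewness = -8.0000 / 12.8000 ≈ -0.6250

-0.6250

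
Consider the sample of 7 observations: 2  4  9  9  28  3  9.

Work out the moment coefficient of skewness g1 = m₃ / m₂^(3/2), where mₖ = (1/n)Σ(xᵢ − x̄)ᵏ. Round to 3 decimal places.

x̄ = (2 + 4 + 9 + 9 + 28 + 3 + 9) / 7 = 9.1429
deviations (xᵢ − x̄): -7.1429, -5.1429, -0.1429, -0.1429, 18.8571, -6.1429, -0.1429
Σ(xᵢ − x̄)² = 470.8571 ⇒ m₂ = 470.8571/7 = 67.26531
Σ(xᵢ − x̄)³ = 5973.1837 ⇒ m₃ = 5973.1837/7 = 853.31195
m₂^(3/2) = 67.26531^(1.5) = 551.67929
g1 = m₃ / m₂^(3/2) = 853.31195 / 551.67929 ≈ 1.547

1.547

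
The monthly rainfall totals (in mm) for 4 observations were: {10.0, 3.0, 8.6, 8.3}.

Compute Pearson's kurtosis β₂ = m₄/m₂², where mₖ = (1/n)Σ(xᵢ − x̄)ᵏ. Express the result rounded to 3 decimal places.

x̄ = 7.4750
Σ(xᵢ − x̄)² = 28.3475 ⇒ m₂ = 7.08688
Σ(xᵢ − x̄)⁴ = 443.7393 ⇒ m₄ = 110.93483
m₂² = 50.22380
β₂ = m₄/m₂² = 110.93483 / 50.22380 ≈ 2.209

2.209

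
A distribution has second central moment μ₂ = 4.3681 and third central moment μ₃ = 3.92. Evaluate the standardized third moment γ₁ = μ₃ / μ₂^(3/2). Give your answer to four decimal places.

σ = √μ₂ = √4.3681 = 2.09000
σ³ = μ₂^(3/2) = 9.12933
γ₁ = μ₃/σ³ = 3.92 / 9.12933 ≈ 0.4294

0.4294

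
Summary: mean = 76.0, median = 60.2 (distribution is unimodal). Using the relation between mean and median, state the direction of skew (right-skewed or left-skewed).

mean − median = 76.0 − 60.2 = 15.8
mean > median ⇒ the longer tail is on the right ⇒ right-skewed (positively skewed).

right-skewed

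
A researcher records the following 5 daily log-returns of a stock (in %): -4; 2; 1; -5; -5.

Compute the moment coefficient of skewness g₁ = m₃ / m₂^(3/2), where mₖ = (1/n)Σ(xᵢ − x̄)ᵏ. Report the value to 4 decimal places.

0.3989

x̄ = (-4 + 2 + 1 - 5 - 5) / 5 = -2.2000
deviations (xᵢ − x̄): -1.8000, 4.2000, 3.2000, -2.8000, -2.8000
Σ(xᵢ − x̄)² = 46.8000 ⇒ m₂ = 46.8000/5 = 9.36000
Σ(xᵢ − x̄)³ = 57.1200 ⇒ m₃ = 57.1200/5 = 11.42400
m₂^(3/2) = 9.36000^(1.5) = 28.63609
g₁ = m₃ / m₂^(3/2) = 11.42400 / 28.63609 ≈ 0.3989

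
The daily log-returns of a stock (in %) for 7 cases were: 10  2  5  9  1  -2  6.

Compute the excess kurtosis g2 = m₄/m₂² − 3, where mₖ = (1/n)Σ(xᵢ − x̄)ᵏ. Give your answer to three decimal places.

x̄ = 4.4286
Σ(xᵢ − x̄)² = 113.7143 ⇒ m₂ = 16.24490
Σ(xᵢ − x̄)⁴ = 3287.3120 ⇒ m₄ = 469.61599
m₂² = 263.89671
g2 = m₄/m₂² − 3 = 1.77954 − 3 ≈ -1.220

-1.220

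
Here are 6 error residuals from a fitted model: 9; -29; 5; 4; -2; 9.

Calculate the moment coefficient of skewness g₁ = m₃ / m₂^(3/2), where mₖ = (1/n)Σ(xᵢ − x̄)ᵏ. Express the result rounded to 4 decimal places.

x̄ = (9 - 29 + 5 + 4 - 2 + 9) / 6 = -0.6667
deviations (xᵢ − x̄): 9.6667, -28.3333, 5.6667, 4.6667, -1.3333, 9.6667
Σ(xᵢ − x̄)² = 1045.3333 ⇒ m₂ = 1045.3333/6 = 174.22222
Σ(xᵢ − x̄)³ = -20657.5556 ⇒ m₃ = -20657.5556/6 = -3442.92593
m₂^(3/2) = 174.22222^(1.5) = 2299.61601
g₁ = m₃ / m₂^(3/2) = -3442.92593 / 2299.61601 ≈ -1.4972

-1.4972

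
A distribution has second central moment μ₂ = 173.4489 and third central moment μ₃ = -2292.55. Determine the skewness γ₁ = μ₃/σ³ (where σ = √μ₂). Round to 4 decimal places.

σ = √μ₂ = √173.4489 = 13.17000
σ³ = μ₂^(3/2) = 2284.32201
γ₁ = μ₃/σ³ = -2292.55 / 2284.32201 ≈ -1.0036

-1.0036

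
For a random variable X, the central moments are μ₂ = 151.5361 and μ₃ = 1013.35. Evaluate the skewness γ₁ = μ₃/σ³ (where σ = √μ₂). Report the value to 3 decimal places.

σ = √μ₂ = √151.5361 = 12.31000
σ³ = μ₂^(3/2) = 1865.40939
γ₁ = μ₃/σ³ = 1013.35 / 1865.40939 ≈ 0.543

0.543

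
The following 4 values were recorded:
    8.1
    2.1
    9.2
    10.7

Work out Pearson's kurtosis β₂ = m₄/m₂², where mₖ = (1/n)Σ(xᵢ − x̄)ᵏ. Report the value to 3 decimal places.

2.146

x̄ = 7.5250
Σ(xᵢ − x̄)² = 42.6475 ⇒ m₂ = 10.66187
Σ(xᵢ − x̄)⁴ = 975.7615 ⇒ m₄ = 243.94038
m₂² = 113.67558
β₂ = m₄/m₂² = 243.94038 / 113.67558 ≈ 2.146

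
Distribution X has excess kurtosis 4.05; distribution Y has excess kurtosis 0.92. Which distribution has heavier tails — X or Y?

Higher excess kurtosis ⇒ heavier tails relative to the normal distribution.
4.05 vs 0.92: the larger is 4.05, so X has heavier tails.

X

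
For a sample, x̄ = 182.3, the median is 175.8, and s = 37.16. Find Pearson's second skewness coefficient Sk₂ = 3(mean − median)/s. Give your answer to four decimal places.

0.5248

Sk₂ = 3(182.3 − 175.8) / 37.16 = 3 × 6.5000 / 37.16
    = 19.5000 / 37.16 ≈ 0.5248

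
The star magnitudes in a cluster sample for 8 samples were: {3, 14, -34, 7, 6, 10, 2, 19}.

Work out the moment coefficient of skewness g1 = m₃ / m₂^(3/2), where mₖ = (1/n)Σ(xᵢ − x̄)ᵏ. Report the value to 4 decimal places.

x̄ = (3 + 14 - 34 + 7 + 6 + 10 + 2 + 19) / 8 = 3.3750
deviations (xᵢ − x̄): -0.3750, 10.6250, -37.3750, 3.6250, 2.6250, 6.6250, -1.3750, 15.6250
Σ(xᵢ − x̄)² = 1819.8750 ⇒ m₂ = 1819.8750/8 = 227.48438
Σ(xᵢ − x̄)³ = -46840.7813 ⇒ m₃ = -46840.7813/8 = -5855.09766
m₂^(3/2) = 227.48438^(1.5) = 3431.05246
g1 = m₃ / m₂^(3/2) = -5855.09766 / 3431.05246 ≈ -1.7065

-1.7065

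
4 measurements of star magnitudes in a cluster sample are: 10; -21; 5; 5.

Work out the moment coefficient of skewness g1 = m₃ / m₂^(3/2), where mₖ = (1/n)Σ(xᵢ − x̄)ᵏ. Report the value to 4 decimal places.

-1.0541

x̄ = (10 - 21 + 5 + 5) / 4 = -0.2500
deviations (xᵢ − x̄): 10.2500, -20.7500, 5.2500, 5.2500
Σ(xᵢ − x̄)² = 590.7500 ⇒ m₂ = 590.7500/4 = 147.68750
Σ(xᵢ − x̄)³ = -7567.8750 ⇒ m₃ = -7567.8750/4 = -1891.96875
m₂^(3/2) = 147.68750^(1.5) = 1794.79813
g1 = m₃ / m₂^(3/2) = -1891.96875 / 1794.79813 ≈ -1.0541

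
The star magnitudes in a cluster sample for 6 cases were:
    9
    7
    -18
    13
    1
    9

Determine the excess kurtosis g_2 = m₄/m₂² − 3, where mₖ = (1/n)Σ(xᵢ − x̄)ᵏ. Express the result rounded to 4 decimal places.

0.3678

x̄ = 3.5000
Σ(xᵢ − x̄)² = 631.5000 ⇒ m₂ = 105.25000
Σ(xᵢ − x̄)⁴ = 223839.3750 ⇒ m₄ = 37306.56250
m₂² = 11077.56250
g_2 = m₄/m₂² − 3 = 3.36776 − 3 ≈ 0.3678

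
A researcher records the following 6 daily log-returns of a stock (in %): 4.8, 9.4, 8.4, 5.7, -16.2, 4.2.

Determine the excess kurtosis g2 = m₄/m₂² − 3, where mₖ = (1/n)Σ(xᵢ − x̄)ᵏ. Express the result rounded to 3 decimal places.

x̄ = 2.7167
Σ(xᵢ − x̄)² = 450.2483 ⇒ m₂ = 75.04139
Σ(xᵢ − x̄)⁴ = 131191.0024 ⇒ m₄ = 21865.16707
m₂² = 5631.21005
g2 = m₄/m₂² − 3 = 3.88285 − 3 ≈ 0.883

0.883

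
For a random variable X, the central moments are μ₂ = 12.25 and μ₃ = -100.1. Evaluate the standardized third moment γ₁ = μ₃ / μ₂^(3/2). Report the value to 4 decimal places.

σ = √μ₂ = √12.25 = 3.50000
σ³ = μ₂^(3/2) = 42.87500
γ₁ = μ₃/σ³ = -100.1 / 42.87500 ≈ -2.3347

-2.3347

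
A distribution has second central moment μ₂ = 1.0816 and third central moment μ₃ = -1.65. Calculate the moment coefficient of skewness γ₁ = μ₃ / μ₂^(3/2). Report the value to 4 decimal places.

σ = √μ₂ = √1.0816 = 1.04000
σ³ = μ₂^(3/2) = 1.12486
γ₁ = μ₃/σ³ = -1.65 / 1.12486 ≈ -1.4668

-1.4668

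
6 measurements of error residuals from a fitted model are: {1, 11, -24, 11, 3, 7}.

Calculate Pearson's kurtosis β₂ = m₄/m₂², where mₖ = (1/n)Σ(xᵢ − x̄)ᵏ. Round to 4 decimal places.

x̄ = 1.5000
Σ(xᵢ − x̄)² = 863.5000 ⇒ m₂ = 143.91667
Σ(xᵢ − x̄)⁴ = 440035.3750 ⇒ m₄ = 73339.22917
m₂² = 20712.00694
β₂ = m₄/m₂² = 73339.22917 / 20712.00694 ≈ 3.5409

3.5409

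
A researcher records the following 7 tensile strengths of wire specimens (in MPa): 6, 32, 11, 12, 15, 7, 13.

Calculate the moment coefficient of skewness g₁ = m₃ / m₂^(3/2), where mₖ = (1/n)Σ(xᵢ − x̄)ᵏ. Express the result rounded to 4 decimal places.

1.4700

x̄ = (6 + 32 + 11 + 12 + 15 + 7 + 13) / 7 = 13.7143
deviations (xᵢ − x̄): -7.7143, 18.2857, -2.7143, -1.7143, 1.2857, -6.7143, -0.7143
Σ(xᵢ − x̄)² = 451.4286 ⇒ m₂ = 451.4286/7 = 64.48980
Σ(xᵢ − x̄)³ = 5329.1020 ⇒ m₃ = 5329.1020/7 = 761.30029
m₂^(3/2) = 64.48980^(1.5) = 517.88878
g₁ = m₃ / m₂^(3/2) = 761.30029 / 517.88878 ≈ 1.4700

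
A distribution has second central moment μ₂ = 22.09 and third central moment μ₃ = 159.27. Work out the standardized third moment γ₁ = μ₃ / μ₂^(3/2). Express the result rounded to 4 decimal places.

σ = √μ₂ = √22.09 = 4.70000
σ³ = μ₂^(3/2) = 103.82300
γ₁ = μ₃/σ³ = 159.27 / 103.82300 ≈ 1.5341

1.5341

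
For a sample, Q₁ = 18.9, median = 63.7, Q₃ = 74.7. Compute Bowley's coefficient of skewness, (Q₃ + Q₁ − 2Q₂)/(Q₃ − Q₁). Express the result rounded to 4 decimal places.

-0.6057

numerator: Q₃ + Q₁ − 2Q₂ = 74.7 + 18.9 − 2×63.7 = -33.8000
denominator: Q₃ − Q₁ = 74.7 − 18.9 = 55.8000
Bowley skewness = -33.8000 / 55.8000 ≈ -0.6057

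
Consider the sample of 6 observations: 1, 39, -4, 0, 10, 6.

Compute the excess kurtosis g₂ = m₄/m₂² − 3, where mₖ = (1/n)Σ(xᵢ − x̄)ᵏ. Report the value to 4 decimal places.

x̄ = 8.6667
Σ(xᵢ − x̄)² = 1223.3333 ⇒ m₂ = 203.88889
Σ(xᵢ − x̄)⁴ = 881497.1111 ⇒ m₄ = 146916.18519
m₂² = 41570.67901
g₂ = m₄/m₂² − 3 = 3.53413 − 3 ≈ 0.5341

0.5341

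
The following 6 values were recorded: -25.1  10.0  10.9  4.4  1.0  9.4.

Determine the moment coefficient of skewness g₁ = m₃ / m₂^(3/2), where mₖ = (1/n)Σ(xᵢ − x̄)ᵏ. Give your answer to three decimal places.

-1.500

x̄ = (-25.1 + 10.0 + 10.9 + 4.4 + 1.0 + 9.4) / 6 = 1.7667
deviations (xᵢ − x̄): -26.8667, 8.2333, 9.1333, 2.6333, -0.7667, 7.6333
Σ(xᵢ − x̄)² = 938.8133 ⇒ m₂ = 938.8133/6 = 156.46889
Σ(xᵢ − x̄)³ = -17610.2484 ⇒ m₃ = -17610.2484/6 = -2935.04141
m₂^(3/2) = 156.46889^(1.5) = 1957.23060
g₁ = m₃ / m₂^(3/2) = -2935.04141 / 1957.23060 ≈ -1.500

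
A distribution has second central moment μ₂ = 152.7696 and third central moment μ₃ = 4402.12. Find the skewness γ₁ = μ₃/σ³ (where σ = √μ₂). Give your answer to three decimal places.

2.331

σ = √μ₂ = √152.7696 = 12.36000
σ³ = μ₂^(3/2) = 1888.23226
γ₁ = μ₃/σ³ = 4402.12 / 1888.23226 ≈ 2.331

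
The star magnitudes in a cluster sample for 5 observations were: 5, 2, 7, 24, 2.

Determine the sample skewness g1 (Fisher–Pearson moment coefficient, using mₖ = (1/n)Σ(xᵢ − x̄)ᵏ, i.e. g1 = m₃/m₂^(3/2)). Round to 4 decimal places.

1.3084

x̄ = (5 + 2 + 7 + 24 + 2) / 5 = 8.0000
deviations (xᵢ − x̄): -3.0000, -6.0000, -1.0000, 16.0000, -6.0000
Σ(xᵢ − x̄)² = 338.0000 ⇒ m₂ = 338.0000/5 = 67.60000
Σ(xᵢ − x̄)³ = 3636.0000 ⇒ m₃ = 3636.0000/5 = 727.20000
m₂^(3/2) = 67.60000^(1.5) = 555.80192
g1 = m₃ / m₂^(3/2) = 727.20000 / 555.80192 ≈ 1.3084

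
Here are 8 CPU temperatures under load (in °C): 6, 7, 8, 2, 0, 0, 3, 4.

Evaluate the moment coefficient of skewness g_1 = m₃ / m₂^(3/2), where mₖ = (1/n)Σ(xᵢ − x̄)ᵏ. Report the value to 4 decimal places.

0.0600

x̄ = (6 + 7 + 8 + 2 + 0 + 0 + 3 + 4) / 8 = 3.7500
deviations (xᵢ − x̄): 2.2500, 3.2500, 4.2500, -1.7500, -3.7500, -3.7500, -0.7500, 0.2500
Σ(xᵢ − x̄)² = 65.5000 ⇒ m₂ = 65.5000/8 = 8.18750
Σ(xᵢ − x̄)³ = 11.2500 ⇒ m₃ = 11.2500/8 = 1.40625
m₂^(3/2) = 8.18750^(1.5) = 23.42756
g_1 = m₃ / m₂^(3/2) = 1.40625 / 23.42756 ≈ 0.0600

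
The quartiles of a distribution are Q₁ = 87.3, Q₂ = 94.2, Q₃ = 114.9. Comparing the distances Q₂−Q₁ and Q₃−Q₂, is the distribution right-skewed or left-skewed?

right-skewed

Q₂ − Q₁ = 6.9;  Q₃ − Q₂ = 20.7
Q₃ − Q₂ > Q₂ − Q₁ ⇒ the upper half is more spread out ⇒ right-skewed.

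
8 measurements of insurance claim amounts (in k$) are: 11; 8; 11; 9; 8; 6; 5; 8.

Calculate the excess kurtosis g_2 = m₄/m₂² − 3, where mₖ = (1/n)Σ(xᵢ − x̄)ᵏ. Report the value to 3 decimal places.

x̄ = 8.2500
Σ(xᵢ − x̄)² = 31.5000 ⇒ m₂ = 3.93750
Σ(xᵢ − x̄)⁴ = 251.9063 ⇒ m₄ = 31.48828
m₂² = 15.50391
g_2 = m₄/m₂² − 3 = 2.03099 − 3 ≈ -0.969

-0.969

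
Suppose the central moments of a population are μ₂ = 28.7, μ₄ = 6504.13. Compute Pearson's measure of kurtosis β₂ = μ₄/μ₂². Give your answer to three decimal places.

7.896

μ₂² = 28.7² = 823.69000
μ₄/μ₂² = 6504.13 / 823.69000 = 7.89633
β₂ ≈ 7.896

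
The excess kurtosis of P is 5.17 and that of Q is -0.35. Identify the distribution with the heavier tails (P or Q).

P

Higher excess kurtosis ⇒ heavier tails relative to the normal distribution.
5.17 vs -0.35: the larger is 5.17, so P has heavier tails. (P is leptokurtic — heavier-than-normal tails; the other is platykurtic.)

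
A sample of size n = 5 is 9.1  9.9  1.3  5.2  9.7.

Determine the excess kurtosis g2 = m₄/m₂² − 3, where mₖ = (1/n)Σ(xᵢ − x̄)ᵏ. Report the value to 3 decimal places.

-1.024

x̄ = 7.0400
Σ(xᵢ − x̄)² = 55.8320 ⇒ m₂ = 11.16640
Σ(xᵢ − x̄)⁴ = 1231.9847 ⇒ m₄ = 246.39695
m₂² = 124.68849
g2 = m₄/m₂² − 3 = 1.97610 − 3 ≈ -1.024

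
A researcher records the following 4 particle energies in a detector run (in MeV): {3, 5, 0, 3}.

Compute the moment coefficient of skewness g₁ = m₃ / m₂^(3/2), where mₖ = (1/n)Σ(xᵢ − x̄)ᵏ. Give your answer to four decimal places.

x̄ = (3 + 5 + 0 + 3) / 4 = 2.7500
deviations (xᵢ − x̄): 0.2500, 2.2500, -2.7500, 0.2500
Σ(xᵢ − x̄)² = 12.7500 ⇒ m₂ = 12.7500/4 = 3.18750
Σ(xᵢ − x̄)³ = -9.3750 ⇒ m₃ = -9.3750/4 = -2.34375
m₂^(3/2) = 3.18750^(1.5) = 5.69083
g₁ = m₃ / m₂^(3/2) = -2.34375 / 5.69083 ≈ -0.4118

-0.4118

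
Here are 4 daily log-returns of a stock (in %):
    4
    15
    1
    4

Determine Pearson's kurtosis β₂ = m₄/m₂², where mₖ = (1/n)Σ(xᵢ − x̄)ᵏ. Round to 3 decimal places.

x̄ = 6.0000
Σ(xᵢ − x̄)² = 114.0000 ⇒ m₂ = 28.50000
Σ(xᵢ − x̄)⁴ = 7218.0000 ⇒ m₄ = 1804.50000
m₂² = 812.25000
β₂ = m₄/m₂² = 1804.50000 / 812.25000 ≈ 2.222

2.222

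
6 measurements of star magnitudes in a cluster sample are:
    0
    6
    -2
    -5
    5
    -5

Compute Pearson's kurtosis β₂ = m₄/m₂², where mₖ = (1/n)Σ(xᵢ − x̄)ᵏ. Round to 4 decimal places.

1.4840

x̄ = -0.1667
Σ(xᵢ − x̄)² = 114.8333 ⇒ m₂ = 19.13889
Σ(xᵢ − x̄)⁴ = 3261.4861 ⇒ m₄ = 543.58102
m₂² = 366.29707
β₂ = m₄/m₂² = 543.58102 / 366.29707 ≈ 1.4840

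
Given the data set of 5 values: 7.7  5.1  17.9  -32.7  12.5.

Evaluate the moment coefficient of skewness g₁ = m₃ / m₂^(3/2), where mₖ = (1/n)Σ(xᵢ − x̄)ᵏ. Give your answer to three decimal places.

x̄ = (7.7 + 5.1 + 17.9 - 32.7 + 12.5) / 5 = 2.1000
deviations (xᵢ − x̄): 5.6000, 3.0000, 15.8000, -34.8000, 10.4000
Σ(xᵢ − x̄)² = 1609.2000 ⇒ m₂ = 1609.2000/5 = 321.84000
Σ(xᵢ − x̄)³ = -36872.4000 ⇒ m₃ = -36872.4000/5 = -7374.48000
m₂^(3/2) = 321.84000^(1.5) = 5773.77731
g₁ = m₃ / m₂^(3/2) = -7374.48000 / 5773.77731 ≈ -1.277

-1.277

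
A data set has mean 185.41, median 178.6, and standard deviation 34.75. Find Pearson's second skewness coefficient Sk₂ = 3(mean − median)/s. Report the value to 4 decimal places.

Sk₂ = 3(185.41 − 178.6) / 34.75 = 3 × 6.8100 / 34.75
    = 20.4300 / 34.75 ≈ 0.5879

0.5879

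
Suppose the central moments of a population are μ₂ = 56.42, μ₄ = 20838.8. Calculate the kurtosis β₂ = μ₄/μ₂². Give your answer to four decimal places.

μ₂² = 56.42² = 3183.21640
μ₄/μ₂² = 20838.8 / 3183.21640 = 6.54646
β₂ ≈ 6.5465

6.5465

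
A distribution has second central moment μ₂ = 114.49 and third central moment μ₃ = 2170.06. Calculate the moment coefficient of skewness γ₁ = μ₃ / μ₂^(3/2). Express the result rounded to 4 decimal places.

1.7714

σ = √μ₂ = √114.49 = 10.70000
σ³ = μ₂^(3/2) = 1225.04300
γ₁ = μ₃/σ³ = 2170.06 / 1225.04300 ≈ 1.7714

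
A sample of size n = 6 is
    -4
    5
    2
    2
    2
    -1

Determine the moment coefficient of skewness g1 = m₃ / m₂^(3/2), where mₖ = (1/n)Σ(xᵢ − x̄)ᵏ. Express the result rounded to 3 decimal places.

-0.486

x̄ = (-4 + 5 + 2 + 2 + 2 - 1) / 6 = 1.0000
deviations (xᵢ − x̄): -5.0000, 4.0000, 1.0000, 1.0000, 1.0000, -2.0000
Σ(xᵢ − x̄)² = 48.0000 ⇒ m₂ = 48.0000/6 = 8.00000
Σ(xᵢ − x̄)³ = -66.0000 ⇒ m₃ = -66.0000/6 = -11.00000
m₂^(3/2) = 8.00000^(1.5) = 22.62742
g1 = m₃ / m₂^(3/2) = -11.00000 / 22.62742 ≈ -0.486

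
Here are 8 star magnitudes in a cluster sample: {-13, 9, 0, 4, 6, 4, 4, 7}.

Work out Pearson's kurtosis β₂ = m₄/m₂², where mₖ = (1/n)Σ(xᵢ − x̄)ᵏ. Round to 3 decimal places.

4.600

x̄ = 2.6250
Σ(xᵢ − x̄)² = 327.8750 ⇒ m₂ = 40.98438
Σ(xᵢ − x̄)⁴ = 61810.6191 ⇒ m₄ = 7726.32739
m₂² = 1679.71899
β₂ = m₄/m₂² = 7726.32739 / 1679.71899 ≈ 4.600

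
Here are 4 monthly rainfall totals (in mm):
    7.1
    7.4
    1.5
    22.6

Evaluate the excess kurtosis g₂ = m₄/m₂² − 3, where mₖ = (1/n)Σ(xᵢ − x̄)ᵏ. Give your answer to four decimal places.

x̄ = 9.6500
Σ(xᵢ − x̄)² = 245.6900 ⇒ m₂ = 61.42250
Σ(xᵢ − x̄)⁴ = 32603.9884 ⇒ m₄ = 8150.99711
m₂² = 3772.72351
g₂ = m₄/m₂² − 3 = 2.16051 − 3 ≈ -0.8395

-0.8395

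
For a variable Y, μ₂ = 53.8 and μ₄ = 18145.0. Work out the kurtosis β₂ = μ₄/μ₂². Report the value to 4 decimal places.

6.2689

μ₂² = 53.8² = 2894.44000
μ₄/μ₂² = 18145.0 / 2894.44000 = 6.26892
β₂ ≈ 6.2689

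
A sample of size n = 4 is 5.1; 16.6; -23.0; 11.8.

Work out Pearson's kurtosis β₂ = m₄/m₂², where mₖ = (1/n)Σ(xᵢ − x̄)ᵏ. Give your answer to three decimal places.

x̄ = 2.6250
Σ(xᵢ − x̄)² = 942.2475 ⇒ m₂ = 235.56188
Σ(xᵢ − x̄)⁴ = 476443.1454 ⇒ m₄ = 119110.78636
m₂² = 55489.39695
β₂ = m₄/m₂² = 119110.78636 / 55489.39695 ≈ 2.147

2.147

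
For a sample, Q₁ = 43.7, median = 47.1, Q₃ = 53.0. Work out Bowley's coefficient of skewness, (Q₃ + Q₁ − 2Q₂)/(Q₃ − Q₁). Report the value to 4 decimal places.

numerator: Q₃ + Q₁ − 2Q₂ = 53.0 + 43.7 − 2×47.1 = 2.5000
denominator: Q₃ − Q₁ = 53.0 − 43.7 = 9.3000
Bowley skewness = 2.5000 / 9.3000 ≈ 0.2688

0.2688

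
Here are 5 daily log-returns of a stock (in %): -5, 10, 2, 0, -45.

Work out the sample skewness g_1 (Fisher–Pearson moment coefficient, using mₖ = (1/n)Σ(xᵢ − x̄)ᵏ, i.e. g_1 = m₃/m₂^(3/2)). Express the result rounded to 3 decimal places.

x̄ = (-5 + 10 + 2 + 0 - 45) / 5 = -7.6000
deviations (xᵢ − x̄): 2.6000, 17.6000, 9.6000, 7.6000, -37.4000
Σ(xᵢ − x̄)² = 1865.2000 ⇒ m₂ = 1865.2000/5 = 373.04000
Σ(xᵢ − x̄)³ = -45520.5600 ⇒ m₃ = -45520.5600/5 = -9104.11200
m₂^(3/2) = 373.04000^(1.5) = 7204.98538
g_1 = m₃ / m₂^(3/2) = -9104.11200 / 7204.98538 ≈ -1.264

-1.264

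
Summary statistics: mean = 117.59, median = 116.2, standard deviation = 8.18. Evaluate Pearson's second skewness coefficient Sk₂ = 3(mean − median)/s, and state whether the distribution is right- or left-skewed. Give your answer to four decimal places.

0.5098, right-skewed

Sk₂ = 3(117.59 − 116.2) / 8.18 = 3 × 1.3900 / 8.18
    = 4.1700 / 8.18 ≈ 0.5098
Sk₂ > 0 ⇒ mean > median ⇒ right-skewed (positive skew).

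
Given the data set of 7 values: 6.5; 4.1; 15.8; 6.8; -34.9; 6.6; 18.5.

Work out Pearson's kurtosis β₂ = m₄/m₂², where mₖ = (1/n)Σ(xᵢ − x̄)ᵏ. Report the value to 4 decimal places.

4.3867

x̄ = 3.3429
Σ(xᵢ − x̄)² = 1880.5371 ⇒ m₂ = 268.64816
Σ(xᵢ − x̄)⁴ = 2216169.4438 ⇒ m₄ = 316595.63483
m₂² = 72171.83563
β₂ = m₄/m₂² = 316595.63483 / 72171.83563 ≈ 4.3867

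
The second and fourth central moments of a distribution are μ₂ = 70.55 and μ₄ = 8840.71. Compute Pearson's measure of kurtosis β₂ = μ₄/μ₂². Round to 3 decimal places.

μ₂² = 70.55² = 4977.30250
μ₄/μ₂² = 8840.71 / 4977.30250 = 1.77621
β₂ ≈ 1.776

1.776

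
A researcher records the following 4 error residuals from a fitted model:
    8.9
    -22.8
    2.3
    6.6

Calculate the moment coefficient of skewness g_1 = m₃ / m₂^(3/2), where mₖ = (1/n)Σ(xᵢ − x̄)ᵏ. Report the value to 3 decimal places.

x̄ = (8.9 - 22.8 + 2.3 + 6.6) / 4 = -1.2500
deviations (xᵢ − x̄): 10.1500, -21.5500, 3.5500, 7.8500
Σ(xᵢ − x̄)² = 641.6500 ⇒ m₂ = 641.6500/4 = 160.41250
Σ(xᵢ − x̄)³ = -8433.7200 ⇒ m₃ = -8433.7200/4 = -2108.43000
m₂^(3/2) = 160.41250^(1.5) = 2031.68938
g_1 = m₃ / m₂^(3/2) = -2108.43000 / 2031.68938 ≈ -1.038

-1.038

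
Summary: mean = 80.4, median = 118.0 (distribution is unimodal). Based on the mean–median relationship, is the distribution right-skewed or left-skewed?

left-skewed

mean − median = 80.4 − 118.0 = -37.6
mean < median ⇒ the longer tail is on the left ⇒ left-skewed (negatively skewed).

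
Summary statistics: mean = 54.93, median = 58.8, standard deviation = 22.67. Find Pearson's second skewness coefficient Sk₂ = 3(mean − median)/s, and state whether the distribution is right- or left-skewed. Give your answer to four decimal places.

-0.5121, left-skewed

Sk₂ = 3(54.93 − 58.8) / 22.67 = 3 × -3.8700 / 22.67
    = -11.6100 / 22.67 ≈ -0.5121
Sk₂ < 0 ⇒ mean < median ⇒ left-skewed (negative skew).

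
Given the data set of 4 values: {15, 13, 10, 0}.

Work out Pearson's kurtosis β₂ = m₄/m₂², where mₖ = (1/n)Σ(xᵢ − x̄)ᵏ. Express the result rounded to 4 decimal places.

x̄ = 9.5000
Σ(xᵢ − x̄)² = 133.0000 ⇒ m₂ = 33.25000
Σ(xᵢ − x̄)⁴ = 9210.2500 ⇒ m₄ = 2302.56250
m₂² = 1105.56250
β₂ = m₄/m₂² = 2302.56250 / 1105.56250 ≈ 2.0827

2.0827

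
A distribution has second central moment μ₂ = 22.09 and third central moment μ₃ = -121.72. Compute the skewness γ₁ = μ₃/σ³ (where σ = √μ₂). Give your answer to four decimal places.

-1.1724

σ = √μ₂ = √22.09 = 4.70000
σ³ = μ₂^(3/2) = 103.82300
γ₁ = μ₃/σ³ = -121.72 / 103.82300 ≈ -1.1724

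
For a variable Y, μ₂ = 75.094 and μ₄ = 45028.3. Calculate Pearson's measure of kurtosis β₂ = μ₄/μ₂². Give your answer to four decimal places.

7.9850

μ₂² = 75.094² = 5639.10884
μ₄/μ₂² = 45028.3 / 5639.10884 = 7.98500
β₂ ≈ 7.9850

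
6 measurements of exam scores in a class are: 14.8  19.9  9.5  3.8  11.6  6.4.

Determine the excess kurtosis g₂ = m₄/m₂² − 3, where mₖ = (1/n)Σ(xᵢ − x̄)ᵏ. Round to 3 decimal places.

-0.985

x̄ = 11.0000
Σ(xᵢ − x̄)² = 169.2600 ⇒ m₂ = 28.21000
Σ(xᵢ − x̄)⁴ = 9623.0610 ⇒ m₄ = 1603.84350
m₂² = 795.80410
g₂ = m₄/m₂² − 3 = 2.01537 − 3 ≈ -0.985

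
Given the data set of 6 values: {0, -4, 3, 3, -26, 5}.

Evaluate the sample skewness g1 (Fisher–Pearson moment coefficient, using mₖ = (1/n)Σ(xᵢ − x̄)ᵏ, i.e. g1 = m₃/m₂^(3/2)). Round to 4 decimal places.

x̄ = (0 - 4 + 3 + 3 - 26 + 5) / 6 = -3.1667
deviations (xᵢ − x̄): 3.1667, -0.8333, 6.1667, 6.1667, -22.8333, 8.1667
Σ(xᵢ − x̄)² = 674.8333 ⇒ m₂ = 674.8333/6 = 112.47222
Σ(xᵢ − x̄)³ = -10859.5556 ⇒ m₃ = -10859.5556/6 = -1809.92593
m₂^(3/2) = 112.47222^(1.5) = 1192.80078
g1 = m₃ / m₂^(3/2) = -1809.92593 / 1192.80078 ≈ -1.5174

-1.5174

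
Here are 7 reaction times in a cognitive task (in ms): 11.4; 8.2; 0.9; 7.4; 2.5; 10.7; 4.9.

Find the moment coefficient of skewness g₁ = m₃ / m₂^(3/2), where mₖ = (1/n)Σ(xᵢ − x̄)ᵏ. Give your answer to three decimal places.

-0.190

x̄ = (11.4 + 8.2 + 0.9 + 7.4 + 2.5 + 10.7 + 4.9) / 7 = 6.5714
deviations (xᵢ − x̄): 4.8286, 1.6286, -5.6714, 0.8286, -4.0714, 4.1286, -1.6714
Σ(xᵢ − x̄)² = 95.2343 ⇒ m₂ = 95.2343/7 = 13.60490
Σ(xᵢ − x̄)³ = -66.7429 ⇒ m₃ = -66.7429/7 = -9.53470
m₂^(3/2) = 13.60490^(1.5) = 50.18142
g₁ = m₃ / m₂^(3/2) = -9.53470 / 50.18142 ≈ -0.190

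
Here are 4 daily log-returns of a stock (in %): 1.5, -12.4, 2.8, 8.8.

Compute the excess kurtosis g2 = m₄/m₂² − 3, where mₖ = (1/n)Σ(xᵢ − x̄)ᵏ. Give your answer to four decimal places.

x̄ = 0.1750
Σ(xᵢ − x̄)² = 241.1675 ⇒ m₂ = 60.29188
Σ(xᵢ − x̄)⁴ = 30589.8226 ⇒ m₄ = 7647.45565
m₂² = 3635.11019
g2 = m₄/m₂² − 3 = 2.10378 − 3 ≈ -0.8962

-0.8962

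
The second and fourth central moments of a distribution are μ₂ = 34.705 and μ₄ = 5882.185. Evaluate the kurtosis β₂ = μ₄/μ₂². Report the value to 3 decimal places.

μ₂² = 34.705² = 1204.43703
μ₄/μ₂² = 5882.185 / 1204.43703 = 4.88376
β₂ ≈ 4.884

4.884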